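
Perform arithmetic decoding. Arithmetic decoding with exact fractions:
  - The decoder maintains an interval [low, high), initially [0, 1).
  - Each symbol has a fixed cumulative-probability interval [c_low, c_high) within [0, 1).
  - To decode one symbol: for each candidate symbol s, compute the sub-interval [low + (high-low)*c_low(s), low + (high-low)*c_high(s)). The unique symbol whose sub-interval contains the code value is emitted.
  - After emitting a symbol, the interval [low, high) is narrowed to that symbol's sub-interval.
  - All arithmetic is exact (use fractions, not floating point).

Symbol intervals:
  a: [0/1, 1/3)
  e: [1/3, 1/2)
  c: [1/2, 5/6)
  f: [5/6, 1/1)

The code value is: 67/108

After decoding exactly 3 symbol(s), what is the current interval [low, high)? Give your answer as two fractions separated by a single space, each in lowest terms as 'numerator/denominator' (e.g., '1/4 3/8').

Step 1: interval [0/1, 1/1), width = 1/1 - 0/1 = 1/1
  'a': [0/1 + 1/1*0/1, 0/1 + 1/1*1/3) = [0/1, 1/3)
  'e': [0/1 + 1/1*1/3, 0/1 + 1/1*1/2) = [1/3, 1/2)
  'c': [0/1 + 1/1*1/2, 0/1 + 1/1*5/6) = [1/2, 5/6) <- contains code 67/108
  'f': [0/1 + 1/1*5/6, 0/1 + 1/1*1/1) = [5/6, 1/1)
  emit 'c', narrow to [1/2, 5/6)
Step 2: interval [1/2, 5/6), width = 5/6 - 1/2 = 1/3
  'a': [1/2 + 1/3*0/1, 1/2 + 1/3*1/3) = [1/2, 11/18)
  'e': [1/2 + 1/3*1/3, 1/2 + 1/3*1/2) = [11/18, 2/3) <- contains code 67/108
  'c': [1/2 + 1/3*1/2, 1/2 + 1/3*5/6) = [2/3, 7/9)
  'f': [1/2 + 1/3*5/6, 1/2 + 1/3*1/1) = [7/9, 5/6)
  emit 'e', narrow to [11/18, 2/3)
Step 3: interval [11/18, 2/3), width = 2/3 - 11/18 = 1/18
  'a': [11/18 + 1/18*0/1, 11/18 + 1/18*1/3) = [11/18, 17/27) <- contains code 67/108
  'e': [11/18 + 1/18*1/3, 11/18 + 1/18*1/2) = [17/27, 23/36)
  'c': [11/18 + 1/18*1/2, 11/18 + 1/18*5/6) = [23/36, 71/108)
  'f': [11/18 + 1/18*5/6, 11/18 + 1/18*1/1) = [71/108, 2/3)
  emit 'a', narrow to [11/18, 17/27)

Answer: 11/18 17/27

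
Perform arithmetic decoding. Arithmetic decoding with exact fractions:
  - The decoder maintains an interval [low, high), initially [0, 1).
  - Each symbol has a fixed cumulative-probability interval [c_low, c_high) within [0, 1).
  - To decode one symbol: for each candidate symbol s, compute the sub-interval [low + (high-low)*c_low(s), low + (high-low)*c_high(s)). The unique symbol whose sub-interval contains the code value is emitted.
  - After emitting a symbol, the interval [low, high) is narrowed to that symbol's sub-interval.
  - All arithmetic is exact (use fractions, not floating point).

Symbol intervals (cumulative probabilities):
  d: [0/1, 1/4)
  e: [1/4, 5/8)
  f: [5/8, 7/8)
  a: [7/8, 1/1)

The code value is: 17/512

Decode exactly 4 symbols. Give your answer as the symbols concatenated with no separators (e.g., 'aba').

Answer: ddef

Derivation:
Step 1: interval [0/1, 1/1), width = 1/1 - 0/1 = 1/1
  'd': [0/1 + 1/1*0/1, 0/1 + 1/1*1/4) = [0/1, 1/4) <- contains code 17/512
  'e': [0/1 + 1/1*1/4, 0/1 + 1/1*5/8) = [1/4, 5/8)
  'f': [0/1 + 1/1*5/8, 0/1 + 1/1*7/8) = [5/8, 7/8)
  'a': [0/1 + 1/1*7/8, 0/1 + 1/1*1/1) = [7/8, 1/1)
  emit 'd', narrow to [0/1, 1/4)
Step 2: interval [0/1, 1/4), width = 1/4 - 0/1 = 1/4
  'd': [0/1 + 1/4*0/1, 0/1 + 1/4*1/4) = [0/1, 1/16) <- contains code 17/512
  'e': [0/1 + 1/4*1/4, 0/1 + 1/4*5/8) = [1/16, 5/32)
  'f': [0/1 + 1/4*5/8, 0/1 + 1/4*7/8) = [5/32, 7/32)
  'a': [0/1 + 1/4*7/8, 0/1 + 1/4*1/1) = [7/32, 1/4)
  emit 'd', narrow to [0/1, 1/16)
Step 3: interval [0/1, 1/16), width = 1/16 - 0/1 = 1/16
  'd': [0/1 + 1/16*0/1, 0/1 + 1/16*1/4) = [0/1, 1/64)
  'e': [0/1 + 1/16*1/4, 0/1 + 1/16*5/8) = [1/64, 5/128) <- contains code 17/512
  'f': [0/1 + 1/16*5/8, 0/1 + 1/16*7/8) = [5/128, 7/128)
  'a': [0/1 + 1/16*7/8, 0/1 + 1/16*1/1) = [7/128, 1/16)
  emit 'e', narrow to [1/64, 5/128)
Step 4: interval [1/64, 5/128), width = 5/128 - 1/64 = 3/128
  'd': [1/64 + 3/128*0/1, 1/64 + 3/128*1/4) = [1/64, 11/512)
  'e': [1/64 + 3/128*1/4, 1/64 + 3/128*5/8) = [11/512, 31/1024)
  'f': [1/64 + 3/128*5/8, 1/64 + 3/128*7/8) = [31/1024, 37/1024) <- contains code 17/512
  'a': [1/64 + 3/128*7/8, 1/64 + 3/128*1/1) = [37/1024, 5/128)
  emit 'f', narrow to [31/1024, 37/1024)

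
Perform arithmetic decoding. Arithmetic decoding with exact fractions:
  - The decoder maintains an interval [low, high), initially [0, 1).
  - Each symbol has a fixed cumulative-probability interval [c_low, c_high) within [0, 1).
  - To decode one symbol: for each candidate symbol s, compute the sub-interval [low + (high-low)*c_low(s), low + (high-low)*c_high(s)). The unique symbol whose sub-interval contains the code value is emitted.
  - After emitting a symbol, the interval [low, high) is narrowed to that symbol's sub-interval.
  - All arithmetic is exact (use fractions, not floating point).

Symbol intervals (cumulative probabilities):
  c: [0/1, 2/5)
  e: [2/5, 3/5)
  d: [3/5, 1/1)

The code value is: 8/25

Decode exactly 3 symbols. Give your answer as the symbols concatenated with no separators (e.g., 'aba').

Step 1: interval [0/1, 1/1), width = 1/1 - 0/1 = 1/1
  'c': [0/1 + 1/1*0/1, 0/1 + 1/1*2/5) = [0/1, 2/5) <- contains code 8/25
  'e': [0/1 + 1/1*2/5, 0/1 + 1/1*3/5) = [2/5, 3/5)
  'd': [0/1 + 1/1*3/5, 0/1 + 1/1*1/1) = [3/5, 1/1)
  emit 'c', narrow to [0/1, 2/5)
Step 2: interval [0/1, 2/5), width = 2/5 - 0/1 = 2/5
  'c': [0/1 + 2/5*0/1, 0/1 + 2/5*2/5) = [0/1, 4/25)
  'e': [0/1 + 2/5*2/5, 0/1 + 2/5*3/5) = [4/25, 6/25)
  'd': [0/1 + 2/5*3/5, 0/1 + 2/5*1/1) = [6/25, 2/5) <- contains code 8/25
  emit 'd', narrow to [6/25, 2/5)
Step 3: interval [6/25, 2/5), width = 2/5 - 6/25 = 4/25
  'c': [6/25 + 4/25*0/1, 6/25 + 4/25*2/5) = [6/25, 38/125)
  'e': [6/25 + 4/25*2/5, 6/25 + 4/25*3/5) = [38/125, 42/125) <- contains code 8/25
  'd': [6/25 + 4/25*3/5, 6/25 + 4/25*1/1) = [42/125, 2/5)
  emit 'e', narrow to [38/125, 42/125)

Answer: cde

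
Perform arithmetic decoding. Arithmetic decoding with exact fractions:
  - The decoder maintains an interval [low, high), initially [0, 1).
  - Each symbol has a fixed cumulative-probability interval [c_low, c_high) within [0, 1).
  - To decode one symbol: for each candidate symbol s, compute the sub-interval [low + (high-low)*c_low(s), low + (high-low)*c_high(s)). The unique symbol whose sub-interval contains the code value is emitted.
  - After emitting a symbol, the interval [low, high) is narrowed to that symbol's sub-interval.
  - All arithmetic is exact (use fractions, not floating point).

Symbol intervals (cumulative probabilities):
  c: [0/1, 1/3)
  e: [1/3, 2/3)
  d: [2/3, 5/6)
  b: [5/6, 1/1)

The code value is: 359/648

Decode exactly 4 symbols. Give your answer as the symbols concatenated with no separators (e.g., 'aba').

Step 1: interval [0/1, 1/1), width = 1/1 - 0/1 = 1/1
  'c': [0/1 + 1/1*0/1, 0/1 + 1/1*1/3) = [0/1, 1/3)
  'e': [0/1 + 1/1*1/3, 0/1 + 1/1*2/3) = [1/3, 2/3) <- contains code 359/648
  'd': [0/1 + 1/1*2/3, 0/1 + 1/1*5/6) = [2/3, 5/6)
  'b': [0/1 + 1/1*5/6, 0/1 + 1/1*1/1) = [5/6, 1/1)
  emit 'e', narrow to [1/3, 2/3)
Step 2: interval [1/3, 2/3), width = 2/3 - 1/3 = 1/3
  'c': [1/3 + 1/3*0/1, 1/3 + 1/3*1/3) = [1/3, 4/9)
  'e': [1/3 + 1/3*1/3, 1/3 + 1/3*2/3) = [4/9, 5/9) <- contains code 359/648
  'd': [1/3 + 1/3*2/3, 1/3 + 1/3*5/6) = [5/9, 11/18)
  'b': [1/3 + 1/3*5/6, 1/3 + 1/3*1/1) = [11/18, 2/3)
  emit 'e', narrow to [4/9, 5/9)
Step 3: interval [4/9, 5/9), width = 5/9 - 4/9 = 1/9
  'c': [4/9 + 1/9*0/1, 4/9 + 1/9*1/3) = [4/9, 13/27)
  'e': [4/9 + 1/9*1/3, 4/9 + 1/9*2/3) = [13/27, 14/27)
  'd': [4/9 + 1/9*2/3, 4/9 + 1/9*5/6) = [14/27, 29/54)
  'b': [4/9 + 1/9*5/6, 4/9 + 1/9*1/1) = [29/54, 5/9) <- contains code 359/648
  emit 'b', narrow to [29/54, 5/9)
Step 4: interval [29/54, 5/9), width = 5/9 - 29/54 = 1/54
  'c': [29/54 + 1/54*0/1, 29/54 + 1/54*1/3) = [29/54, 44/81)
  'e': [29/54 + 1/54*1/3, 29/54 + 1/54*2/3) = [44/81, 89/162)
  'd': [29/54 + 1/54*2/3, 29/54 + 1/54*5/6) = [89/162, 179/324)
  'b': [29/54 + 1/54*5/6, 29/54 + 1/54*1/1) = [179/324, 5/9) <- contains code 359/648
  emit 'b', narrow to [179/324, 5/9)

Answer: eebb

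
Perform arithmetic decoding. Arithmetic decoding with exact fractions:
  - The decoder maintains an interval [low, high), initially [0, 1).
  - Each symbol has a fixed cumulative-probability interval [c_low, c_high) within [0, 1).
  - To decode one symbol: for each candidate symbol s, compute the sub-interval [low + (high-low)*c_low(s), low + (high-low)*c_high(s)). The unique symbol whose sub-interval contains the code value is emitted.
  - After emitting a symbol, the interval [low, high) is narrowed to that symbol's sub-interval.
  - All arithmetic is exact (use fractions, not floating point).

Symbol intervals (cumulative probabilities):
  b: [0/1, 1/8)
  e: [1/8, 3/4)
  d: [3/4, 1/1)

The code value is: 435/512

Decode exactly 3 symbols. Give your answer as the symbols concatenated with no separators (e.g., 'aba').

Step 1: interval [0/1, 1/1), width = 1/1 - 0/1 = 1/1
  'b': [0/1 + 1/1*0/1, 0/1 + 1/1*1/8) = [0/1, 1/8)
  'e': [0/1 + 1/1*1/8, 0/1 + 1/1*3/4) = [1/8, 3/4)
  'd': [0/1 + 1/1*3/4, 0/1 + 1/1*1/1) = [3/4, 1/1) <- contains code 435/512
  emit 'd', narrow to [3/4, 1/1)
Step 2: interval [3/4, 1/1), width = 1/1 - 3/4 = 1/4
  'b': [3/4 + 1/4*0/1, 3/4 + 1/4*1/8) = [3/4, 25/32)
  'e': [3/4 + 1/4*1/8, 3/4 + 1/4*3/4) = [25/32, 15/16) <- contains code 435/512
  'd': [3/4 + 1/4*3/4, 3/4 + 1/4*1/1) = [15/16, 1/1)
  emit 'e', narrow to [25/32, 15/16)
Step 3: interval [25/32, 15/16), width = 15/16 - 25/32 = 5/32
  'b': [25/32 + 5/32*0/1, 25/32 + 5/32*1/8) = [25/32, 205/256)
  'e': [25/32 + 5/32*1/8, 25/32 + 5/32*3/4) = [205/256, 115/128) <- contains code 435/512
  'd': [25/32 + 5/32*3/4, 25/32 + 5/32*1/1) = [115/128, 15/16)
  emit 'e', narrow to [205/256, 115/128)

Answer: dee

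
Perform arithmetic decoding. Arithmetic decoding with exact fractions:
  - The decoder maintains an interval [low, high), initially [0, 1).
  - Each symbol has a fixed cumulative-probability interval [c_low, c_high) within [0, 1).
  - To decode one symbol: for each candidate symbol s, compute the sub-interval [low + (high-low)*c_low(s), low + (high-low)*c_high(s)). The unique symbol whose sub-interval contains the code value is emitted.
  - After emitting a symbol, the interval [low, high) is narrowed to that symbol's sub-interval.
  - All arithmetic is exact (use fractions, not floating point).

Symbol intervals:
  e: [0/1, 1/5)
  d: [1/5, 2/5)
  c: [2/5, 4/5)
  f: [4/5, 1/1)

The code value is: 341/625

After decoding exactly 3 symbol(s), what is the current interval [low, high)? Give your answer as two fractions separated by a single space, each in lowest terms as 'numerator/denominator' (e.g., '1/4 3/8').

Step 1: interval [0/1, 1/1), width = 1/1 - 0/1 = 1/1
  'e': [0/1 + 1/1*0/1, 0/1 + 1/1*1/5) = [0/1, 1/5)
  'd': [0/1 + 1/1*1/5, 0/1 + 1/1*2/5) = [1/5, 2/5)
  'c': [0/1 + 1/1*2/5, 0/1 + 1/1*4/5) = [2/5, 4/5) <- contains code 341/625
  'f': [0/1 + 1/1*4/5, 0/1 + 1/1*1/1) = [4/5, 1/1)
  emit 'c', narrow to [2/5, 4/5)
Step 2: interval [2/5, 4/5), width = 4/5 - 2/5 = 2/5
  'e': [2/5 + 2/5*0/1, 2/5 + 2/5*1/5) = [2/5, 12/25)
  'd': [2/5 + 2/5*1/5, 2/5 + 2/5*2/5) = [12/25, 14/25) <- contains code 341/625
  'c': [2/5 + 2/5*2/5, 2/5 + 2/5*4/5) = [14/25, 18/25)
  'f': [2/5 + 2/5*4/5, 2/5 + 2/5*1/1) = [18/25, 4/5)
  emit 'd', narrow to [12/25, 14/25)
Step 3: interval [12/25, 14/25), width = 14/25 - 12/25 = 2/25
  'e': [12/25 + 2/25*0/1, 12/25 + 2/25*1/5) = [12/25, 62/125)
  'd': [12/25 + 2/25*1/5, 12/25 + 2/25*2/5) = [62/125, 64/125)
  'c': [12/25 + 2/25*2/5, 12/25 + 2/25*4/5) = [64/125, 68/125)
  'f': [12/25 + 2/25*4/5, 12/25 + 2/25*1/1) = [68/125, 14/25) <- contains code 341/625
  emit 'f', narrow to [68/125, 14/25)

Answer: 68/125 14/25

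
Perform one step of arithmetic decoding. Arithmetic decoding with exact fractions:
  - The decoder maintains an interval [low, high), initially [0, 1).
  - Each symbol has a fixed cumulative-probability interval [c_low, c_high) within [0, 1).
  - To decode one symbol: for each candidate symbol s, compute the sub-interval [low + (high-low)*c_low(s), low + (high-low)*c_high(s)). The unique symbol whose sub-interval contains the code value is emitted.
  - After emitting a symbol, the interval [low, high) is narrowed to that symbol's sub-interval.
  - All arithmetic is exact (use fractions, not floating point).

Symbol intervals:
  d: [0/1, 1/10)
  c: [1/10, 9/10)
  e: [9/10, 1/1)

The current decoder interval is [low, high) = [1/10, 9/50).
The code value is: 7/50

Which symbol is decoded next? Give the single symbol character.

Interval width = high − low = 9/50 − 1/10 = 2/25
Scaled code = (code − low) / width = (7/50 − 1/10) / 2/25 = 1/2
  d: [0/1, 1/10) 
  c: [1/10, 9/10) ← scaled code falls here ✓
  e: [9/10, 1/1) 

Answer: c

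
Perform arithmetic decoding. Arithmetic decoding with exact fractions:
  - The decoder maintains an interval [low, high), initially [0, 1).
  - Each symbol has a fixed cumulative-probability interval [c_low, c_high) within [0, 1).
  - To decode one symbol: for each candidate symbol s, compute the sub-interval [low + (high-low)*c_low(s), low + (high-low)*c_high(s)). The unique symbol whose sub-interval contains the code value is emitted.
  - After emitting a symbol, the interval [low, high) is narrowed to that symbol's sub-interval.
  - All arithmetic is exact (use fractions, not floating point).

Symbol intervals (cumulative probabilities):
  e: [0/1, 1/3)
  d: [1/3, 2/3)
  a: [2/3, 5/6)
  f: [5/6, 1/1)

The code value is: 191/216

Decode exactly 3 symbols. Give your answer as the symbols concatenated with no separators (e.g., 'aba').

Step 1: interval [0/1, 1/1), width = 1/1 - 0/1 = 1/1
  'e': [0/1 + 1/1*0/1, 0/1 + 1/1*1/3) = [0/1, 1/3)
  'd': [0/1 + 1/1*1/3, 0/1 + 1/1*2/3) = [1/3, 2/3)
  'a': [0/1 + 1/1*2/3, 0/1 + 1/1*5/6) = [2/3, 5/6)
  'f': [0/1 + 1/1*5/6, 0/1 + 1/1*1/1) = [5/6, 1/1) <- contains code 191/216
  emit 'f', narrow to [5/6, 1/1)
Step 2: interval [5/6, 1/1), width = 1/1 - 5/6 = 1/6
  'e': [5/6 + 1/6*0/1, 5/6 + 1/6*1/3) = [5/6, 8/9) <- contains code 191/216
  'd': [5/6 + 1/6*1/3, 5/6 + 1/6*2/3) = [8/9, 17/18)
  'a': [5/6 + 1/6*2/3, 5/6 + 1/6*5/6) = [17/18, 35/36)
  'f': [5/6 + 1/6*5/6, 5/6 + 1/6*1/1) = [35/36, 1/1)
  emit 'e', narrow to [5/6, 8/9)
Step 3: interval [5/6, 8/9), width = 8/9 - 5/6 = 1/18
  'e': [5/6 + 1/18*0/1, 5/6 + 1/18*1/3) = [5/6, 23/27)
  'd': [5/6 + 1/18*1/3, 5/6 + 1/18*2/3) = [23/27, 47/54)
  'a': [5/6 + 1/18*2/3, 5/6 + 1/18*5/6) = [47/54, 95/108)
  'f': [5/6 + 1/18*5/6, 5/6 + 1/18*1/1) = [95/108, 8/9) <- contains code 191/216
  emit 'f', narrow to [95/108, 8/9)

Answer: fef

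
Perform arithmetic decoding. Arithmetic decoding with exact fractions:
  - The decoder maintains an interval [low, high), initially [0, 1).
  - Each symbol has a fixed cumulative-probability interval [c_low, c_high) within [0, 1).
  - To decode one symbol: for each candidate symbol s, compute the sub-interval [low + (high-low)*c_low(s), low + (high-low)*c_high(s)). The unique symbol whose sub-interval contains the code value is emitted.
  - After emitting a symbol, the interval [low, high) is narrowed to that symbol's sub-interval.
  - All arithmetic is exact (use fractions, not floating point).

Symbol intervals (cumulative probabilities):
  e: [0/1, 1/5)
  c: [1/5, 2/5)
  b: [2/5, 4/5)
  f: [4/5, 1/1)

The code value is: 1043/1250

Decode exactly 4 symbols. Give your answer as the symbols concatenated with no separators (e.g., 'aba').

Answer: fefc

Derivation:
Step 1: interval [0/1, 1/1), width = 1/1 - 0/1 = 1/1
  'e': [0/1 + 1/1*0/1, 0/1 + 1/1*1/5) = [0/1, 1/5)
  'c': [0/1 + 1/1*1/5, 0/1 + 1/1*2/5) = [1/5, 2/5)
  'b': [0/1 + 1/1*2/5, 0/1 + 1/1*4/5) = [2/5, 4/5)
  'f': [0/1 + 1/1*4/5, 0/1 + 1/1*1/1) = [4/5, 1/1) <- contains code 1043/1250
  emit 'f', narrow to [4/5, 1/1)
Step 2: interval [4/5, 1/1), width = 1/1 - 4/5 = 1/5
  'e': [4/5 + 1/5*0/1, 4/5 + 1/5*1/5) = [4/5, 21/25) <- contains code 1043/1250
  'c': [4/5 + 1/5*1/5, 4/5 + 1/5*2/5) = [21/25, 22/25)
  'b': [4/5 + 1/5*2/5, 4/5 + 1/5*4/5) = [22/25, 24/25)
  'f': [4/5 + 1/5*4/5, 4/5 + 1/5*1/1) = [24/25, 1/1)
  emit 'e', narrow to [4/5, 21/25)
Step 3: interval [4/5, 21/25), width = 21/25 - 4/5 = 1/25
  'e': [4/5 + 1/25*0/1, 4/5 + 1/25*1/5) = [4/5, 101/125)
  'c': [4/5 + 1/25*1/5, 4/5 + 1/25*2/5) = [101/125, 102/125)
  'b': [4/5 + 1/25*2/5, 4/5 + 1/25*4/5) = [102/125, 104/125)
  'f': [4/5 + 1/25*4/5, 4/5 + 1/25*1/1) = [104/125, 21/25) <- contains code 1043/1250
  emit 'f', narrow to [104/125, 21/25)
Step 4: interval [104/125, 21/25), width = 21/25 - 104/125 = 1/125
  'e': [104/125 + 1/125*0/1, 104/125 + 1/125*1/5) = [104/125, 521/625)
  'c': [104/125 + 1/125*1/5, 104/125 + 1/125*2/5) = [521/625, 522/625) <- contains code 1043/1250
  'b': [104/125 + 1/125*2/5, 104/125 + 1/125*4/5) = [522/625, 524/625)
  'f': [104/125 + 1/125*4/5, 104/125 + 1/125*1/1) = [524/625, 21/25)
  emit 'c', narrow to [521/625, 522/625)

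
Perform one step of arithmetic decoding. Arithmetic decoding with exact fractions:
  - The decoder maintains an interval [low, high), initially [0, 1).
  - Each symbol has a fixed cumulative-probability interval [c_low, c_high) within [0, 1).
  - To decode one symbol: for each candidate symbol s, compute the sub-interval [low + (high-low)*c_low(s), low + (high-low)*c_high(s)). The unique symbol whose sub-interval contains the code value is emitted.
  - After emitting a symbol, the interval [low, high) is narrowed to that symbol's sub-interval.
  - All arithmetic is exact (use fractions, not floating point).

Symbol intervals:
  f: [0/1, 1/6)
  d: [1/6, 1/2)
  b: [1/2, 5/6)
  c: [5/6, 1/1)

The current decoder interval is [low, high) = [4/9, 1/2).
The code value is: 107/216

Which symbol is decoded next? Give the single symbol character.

Answer: c

Derivation:
Interval width = high − low = 1/2 − 4/9 = 1/18
Scaled code = (code − low) / width = (107/216 − 4/9) / 1/18 = 11/12
  f: [0/1, 1/6) 
  d: [1/6, 1/2) 
  b: [1/2, 5/6) 
  c: [5/6, 1/1) ← scaled code falls here ✓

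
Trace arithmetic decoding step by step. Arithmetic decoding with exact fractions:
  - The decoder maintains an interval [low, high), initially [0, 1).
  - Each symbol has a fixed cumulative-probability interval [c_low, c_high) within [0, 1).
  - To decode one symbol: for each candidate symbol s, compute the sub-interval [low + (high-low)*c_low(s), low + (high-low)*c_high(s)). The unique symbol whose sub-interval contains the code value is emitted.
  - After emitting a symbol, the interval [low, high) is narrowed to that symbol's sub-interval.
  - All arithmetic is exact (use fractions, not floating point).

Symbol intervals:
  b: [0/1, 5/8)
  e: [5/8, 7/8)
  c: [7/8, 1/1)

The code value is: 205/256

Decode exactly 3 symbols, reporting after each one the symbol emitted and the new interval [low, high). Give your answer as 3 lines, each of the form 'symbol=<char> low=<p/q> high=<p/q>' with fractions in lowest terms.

Step 1: interval [0/1, 1/1), width = 1/1 - 0/1 = 1/1
  'b': [0/1 + 1/1*0/1, 0/1 + 1/1*5/8) = [0/1, 5/8)
  'e': [0/1 + 1/1*5/8, 0/1 + 1/1*7/8) = [5/8, 7/8) <- contains code 205/256
  'c': [0/1 + 1/1*7/8, 0/1 + 1/1*1/1) = [7/8, 1/1)
  emit 'e', narrow to [5/8, 7/8)
Step 2: interval [5/8, 7/8), width = 7/8 - 5/8 = 1/4
  'b': [5/8 + 1/4*0/1, 5/8 + 1/4*5/8) = [5/8, 25/32)
  'e': [5/8 + 1/4*5/8, 5/8 + 1/4*7/8) = [25/32, 27/32) <- contains code 205/256
  'c': [5/8 + 1/4*7/8, 5/8 + 1/4*1/1) = [27/32, 7/8)
  emit 'e', narrow to [25/32, 27/32)
Step 3: interval [25/32, 27/32), width = 27/32 - 25/32 = 1/16
  'b': [25/32 + 1/16*0/1, 25/32 + 1/16*5/8) = [25/32, 105/128) <- contains code 205/256
  'e': [25/32 + 1/16*5/8, 25/32 + 1/16*7/8) = [105/128, 107/128)
  'c': [25/32 + 1/16*7/8, 25/32 + 1/16*1/1) = [107/128, 27/32)
  emit 'b', narrow to [25/32, 105/128)

Answer: symbol=e low=5/8 high=7/8
symbol=e low=25/32 high=27/32
symbol=b low=25/32 high=105/128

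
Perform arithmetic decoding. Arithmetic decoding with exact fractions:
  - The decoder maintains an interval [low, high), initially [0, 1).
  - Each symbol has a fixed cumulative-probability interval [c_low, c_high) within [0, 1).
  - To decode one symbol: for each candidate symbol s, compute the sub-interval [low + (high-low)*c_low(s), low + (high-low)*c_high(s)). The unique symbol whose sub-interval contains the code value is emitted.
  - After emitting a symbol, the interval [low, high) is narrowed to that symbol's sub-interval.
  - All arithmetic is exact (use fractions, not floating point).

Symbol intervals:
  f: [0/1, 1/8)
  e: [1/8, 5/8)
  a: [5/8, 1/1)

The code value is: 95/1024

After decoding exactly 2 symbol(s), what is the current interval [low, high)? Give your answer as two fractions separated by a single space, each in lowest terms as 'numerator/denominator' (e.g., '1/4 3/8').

Step 1: interval [0/1, 1/1), width = 1/1 - 0/1 = 1/1
  'f': [0/1 + 1/1*0/1, 0/1 + 1/1*1/8) = [0/1, 1/8) <- contains code 95/1024
  'e': [0/1 + 1/1*1/8, 0/1 + 1/1*5/8) = [1/8, 5/8)
  'a': [0/1 + 1/1*5/8, 0/1 + 1/1*1/1) = [5/8, 1/1)
  emit 'f', narrow to [0/1, 1/8)
Step 2: interval [0/1, 1/8), width = 1/8 - 0/1 = 1/8
  'f': [0/1 + 1/8*0/1, 0/1 + 1/8*1/8) = [0/1, 1/64)
  'e': [0/1 + 1/8*1/8, 0/1 + 1/8*5/8) = [1/64, 5/64)
  'a': [0/1 + 1/8*5/8, 0/1 + 1/8*1/1) = [5/64, 1/8) <- contains code 95/1024
  emit 'a', narrow to [5/64, 1/8)

Answer: 5/64 1/8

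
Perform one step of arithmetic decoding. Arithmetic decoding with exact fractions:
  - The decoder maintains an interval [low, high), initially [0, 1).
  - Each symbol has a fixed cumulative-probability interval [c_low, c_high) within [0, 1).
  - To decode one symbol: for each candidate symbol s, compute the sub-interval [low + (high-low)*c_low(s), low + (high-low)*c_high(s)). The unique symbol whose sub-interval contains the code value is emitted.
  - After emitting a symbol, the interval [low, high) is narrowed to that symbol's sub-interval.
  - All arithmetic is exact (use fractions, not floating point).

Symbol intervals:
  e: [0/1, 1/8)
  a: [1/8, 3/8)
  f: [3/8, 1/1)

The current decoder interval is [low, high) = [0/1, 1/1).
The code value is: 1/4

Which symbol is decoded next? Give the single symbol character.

Interval width = high − low = 1/1 − 0/1 = 1/1
Scaled code = (code − low) / width = (1/4 − 0/1) / 1/1 = 1/4
  e: [0/1, 1/8) 
  a: [1/8, 3/8) ← scaled code falls here ✓
  f: [3/8, 1/1) 

Answer: a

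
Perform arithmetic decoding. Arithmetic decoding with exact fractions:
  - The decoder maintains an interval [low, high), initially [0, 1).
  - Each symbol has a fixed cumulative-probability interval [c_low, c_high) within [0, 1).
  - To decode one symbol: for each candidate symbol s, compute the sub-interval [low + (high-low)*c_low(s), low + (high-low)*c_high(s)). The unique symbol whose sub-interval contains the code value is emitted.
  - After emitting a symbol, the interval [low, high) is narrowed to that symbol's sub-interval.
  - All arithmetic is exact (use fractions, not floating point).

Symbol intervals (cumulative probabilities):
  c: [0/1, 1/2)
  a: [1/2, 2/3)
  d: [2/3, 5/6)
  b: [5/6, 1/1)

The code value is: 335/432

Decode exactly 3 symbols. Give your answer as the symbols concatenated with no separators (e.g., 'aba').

Step 1: interval [0/1, 1/1), width = 1/1 - 0/1 = 1/1
  'c': [0/1 + 1/1*0/1, 0/1 + 1/1*1/2) = [0/1, 1/2)
  'a': [0/1 + 1/1*1/2, 0/1 + 1/1*2/3) = [1/2, 2/3)
  'd': [0/1 + 1/1*2/3, 0/1 + 1/1*5/6) = [2/3, 5/6) <- contains code 335/432
  'b': [0/1 + 1/1*5/6, 0/1 + 1/1*1/1) = [5/6, 1/1)
  emit 'd', narrow to [2/3, 5/6)
Step 2: interval [2/3, 5/6), width = 5/6 - 2/3 = 1/6
  'c': [2/3 + 1/6*0/1, 2/3 + 1/6*1/2) = [2/3, 3/4)
  'a': [2/3 + 1/6*1/2, 2/3 + 1/6*2/3) = [3/4, 7/9) <- contains code 335/432
  'd': [2/3 + 1/6*2/3, 2/3 + 1/6*5/6) = [7/9, 29/36)
  'b': [2/3 + 1/6*5/6, 2/3 + 1/6*1/1) = [29/36, 5/6)
  emit 'a', narrow to [3/4, 7/9)
Step 3: interval [3/4, 7/9), width = 7/9 - 3/4 = 1/36
  'c': [3/4 + 1/36*0/1, 3/4 + 1/36*1/2) = [3/4, 55/72)
  'a': [3/4 + 1/36*1/2, 3/4 + 1/36*2/3) = [55/72, 83/108)
  'd': [3/4 + 1/36*2/3, 3/4 + 1/36*5/6) = [83/108, 167/216)
  'b': [3/4 + 1/36*5/6, 3/4 + 1/36*1/1) = [167/216, 7/9) <- contains code 335/432
  emit 'b', narrow to [167/216, 7/9)

Answer: dab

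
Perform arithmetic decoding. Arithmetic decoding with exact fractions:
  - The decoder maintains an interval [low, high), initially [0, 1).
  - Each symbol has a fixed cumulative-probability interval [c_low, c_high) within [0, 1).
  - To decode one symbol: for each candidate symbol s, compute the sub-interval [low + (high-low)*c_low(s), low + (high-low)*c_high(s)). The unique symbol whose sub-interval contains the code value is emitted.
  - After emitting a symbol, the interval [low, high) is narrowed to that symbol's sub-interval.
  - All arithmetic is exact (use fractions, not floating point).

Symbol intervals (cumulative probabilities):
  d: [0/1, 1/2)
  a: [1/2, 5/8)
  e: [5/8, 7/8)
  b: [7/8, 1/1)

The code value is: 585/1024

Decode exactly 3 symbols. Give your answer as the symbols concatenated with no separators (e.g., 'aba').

Step 1: interval [0/1, 1/1), width = 1/1 - 0/1 = 1/1
  'd': [0/1 + 1/1*0/1, 0/1 + 1/1*1/2) = [0/1, 1/2)
  'a': [0/1 + 1/1*1/2, 0/1 + 1/1*5/8) = [1/2, 5/8) <- contains code 585/1024
  'e': [0/1 + 1/1*5/8, 0/1 + 1/1*7/8) = [5/8, 7/8)
  'b': [0/1 + 1/1*7/8, 0/1 + 1/1*1/1) = [7/8, 1/1)
  emit 'a', narrow to [1/2, 5/8)
Step 2: interval [1/2, 5/8), width = 5/8 - 1/2 = 1/8
  'd': [1/2 + 1/8*0/1, 1/2 + 1/8*1/2) = [1/2, 9/16)
  'a': [1/2 + 1/8*1/2, 1/2 + 1/8*5/8) = [9/16, 37/64) <- contains code 585/1024
  'e': [1/2 + 1/8*5/8, 1/2 + 1/8*7/8) = [37/64, 39/64)
  'b': [1/2 + 1/8*7/8, 1/2 + 1/8*1/1) = [39/64, 5/8)
  emit 'a', narrow to [9/16, 37/64)
Step 3: interval [9/16, 37/64), width = 37/64 - 9/16 = 1/64
  'd': [9/16 + 1/64*0/1, 9/16 + 1/64*1/2) = [9/16, 73/128)
  'a': [9/16 + 1/64*1/2, 9/16 + 1/64*5/8) = [73/128, 293/512) <- contains code 585/1024
  'e': [9/16 + 1/64*5/8, 9/16 + 1/64*7/8) = [293/512, 295/512)
  'b': [9/16 + 1/64*7/8, 9/16 + 1/64*1/1) = [295/512, 37/64)
  emit 'a', narrow to [73/128, 293/512)

Answer: aaa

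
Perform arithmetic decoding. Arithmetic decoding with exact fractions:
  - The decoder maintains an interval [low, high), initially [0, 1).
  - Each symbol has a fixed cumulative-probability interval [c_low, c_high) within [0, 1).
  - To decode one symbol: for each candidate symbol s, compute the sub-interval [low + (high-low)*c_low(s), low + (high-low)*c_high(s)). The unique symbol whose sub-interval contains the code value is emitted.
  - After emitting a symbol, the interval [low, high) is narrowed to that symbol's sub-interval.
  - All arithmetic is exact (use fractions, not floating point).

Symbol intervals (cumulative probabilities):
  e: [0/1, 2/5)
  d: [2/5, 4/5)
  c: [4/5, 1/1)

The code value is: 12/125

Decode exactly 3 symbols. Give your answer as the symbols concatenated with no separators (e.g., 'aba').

Answer: eed

Derivation:
Step 1: interval [0/1, 1/1), width = 1/1 - 0/1 = 1/1
  'e': [0/1 + 1/1*0/1, 0/1 + 1/1*2/5) = [0/1, 2/5) <- contains code 12/125
  'd': [0/1 + 1/1*2/5, 0/1 + 1/1*4/5) = [2/5, 4/5)
  'c': [0/1 + 1/1*4/5, 0/1 + 1/1*1/1) = [4/5, 1/1)
  emit 'e', narrow to [0/1, 2/5)
Step 2: interval [0/1, 2/5), width = 2/5 - 0/1 = 2/5
  'e': [0/1 + 2/5*0/1, 0/1 + 2/5*2/5) = [0/1, 4/25) <- contains code 12/125
  'd': [0/1 + 2/5*2/5, 0/1 + 2/5*4/5) = [4/25, 8/25)
  'c': [0/1 + 2/5*4/5, 0/1 + 2/5*1/1) = [8/25, 2/5)
  emit 'e', narrow to [0/1, 4/25)
Step 3: interval [0/1, 4/25), width = 4/25 - 0/1 = 4/25
  'e': [0/1 + 4/25*0/1, 0/1 + 4/25*2/5) = [0/1, 8/125)
  'd': [0/1 + 4/25*2/5, 0/1 + 4/25*4/5) = [8/125, 16/125) <- contains code 12/125
  'c': [0/1 + 4/25*4/5, 0/1 + 4/25*1/1) = [16/125, 4/25)
  emit 'd', narrow to [8/125, 16/125)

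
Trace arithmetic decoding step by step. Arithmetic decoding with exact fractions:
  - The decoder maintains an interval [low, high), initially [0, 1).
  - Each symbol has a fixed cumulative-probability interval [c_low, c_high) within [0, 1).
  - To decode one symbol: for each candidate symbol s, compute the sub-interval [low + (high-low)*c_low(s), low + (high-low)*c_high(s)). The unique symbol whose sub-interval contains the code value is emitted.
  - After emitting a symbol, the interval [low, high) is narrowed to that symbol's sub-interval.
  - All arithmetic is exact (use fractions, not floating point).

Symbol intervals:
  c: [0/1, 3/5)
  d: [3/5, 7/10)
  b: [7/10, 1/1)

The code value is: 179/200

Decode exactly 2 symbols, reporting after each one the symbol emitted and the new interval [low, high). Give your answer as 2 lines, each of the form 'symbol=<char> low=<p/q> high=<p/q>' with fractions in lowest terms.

Answer: symbol=b low=7/10 high=1/1
symbol=d low=22/25 high=91/100

Derivation:
Step 1: interval [0/1, 1/1), width = 1/1 - 0/1 = 1/1
  'c': [0/1 + 1/1*0/1, 0/1 + 1/1*3/5) = [0/1, 3/5)
  'd': [0/1 + 1/1*3/5, 0/1 + 1/1*7/10) = [3/5, 7/10)
  'b': [0/1 + 1/1*7/10, 0/1 + 1/1*1/1) = [7/10, 1/1) <- contains code 179/200
  emit 'b', narrow to [7/10, 1/1)
Step 2: interval [7/10, 1/1), width = 1/1 - 7/10 = 3/10
  'c': [7/10 + 3/10*0/1, 7/10 + 3/10*3/5) = [7/10, 22/25)
  'd': [7/10 + 3/10*3/5, 7/10 + 3/10*7/10) = [22/25, 91/100) <- contains code 179/200
  'b': [7/10 + 3/10*7/10, 7/10 + 3/10*1/1) = [91/100, 1/1)
  emit 'd', narrow to [22/25, 91/100)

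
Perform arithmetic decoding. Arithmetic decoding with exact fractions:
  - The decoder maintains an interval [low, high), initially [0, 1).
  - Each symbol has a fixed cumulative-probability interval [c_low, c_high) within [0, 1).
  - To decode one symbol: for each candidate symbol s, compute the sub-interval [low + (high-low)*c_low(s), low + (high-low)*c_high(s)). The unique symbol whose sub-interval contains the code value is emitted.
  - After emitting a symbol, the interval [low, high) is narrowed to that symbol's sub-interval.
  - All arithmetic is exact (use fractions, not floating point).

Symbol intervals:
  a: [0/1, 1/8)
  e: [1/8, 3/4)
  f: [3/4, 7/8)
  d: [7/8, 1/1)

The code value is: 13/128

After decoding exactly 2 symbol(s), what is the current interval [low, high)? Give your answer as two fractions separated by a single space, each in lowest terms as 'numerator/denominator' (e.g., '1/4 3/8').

Step 1: interval [0/1, 1/1), width = 1/1 - 0/1 = 1/1
  'a': [0/1 + 1/1*0/1, 0/1 + 1/1*1/8) = [0/1, 1/8) <- contains code 13/128
  'e': [0/1 + 1/1*1/8, 0/1 + 1/1*3/4) = [1/8, 3/4)
  'f': [0/1 + 1/1*3/4, 0/1 + 1/1*7/8) = [3/4, 7/8)
  'd': [0/1 + 1/1*7/8, 0/1 + 1/1*1/1) = [7/8, 1/1)
  emit 'a', narrow to [0/1, 1/8)
Step 2: interval [0/1, 1/8), width = 1/8 - 0/1 = 1/8
  'a': [0/1 + 1/8*0/1, 0/1 + 1/8*1/8) = [0/1, 1/64)
  'e': [0/1 + 1/8*1/8, 0/1 + 1/8*3/4) = [1/64, 3/32)
  'f': [0/1 + 1/8*3/4, 0/1 + 1/8*7/8) = [3/32, 7/64) <- contains code 13/128
  'd': [0/1 + 1/8*7/8, 0/1 + 1/8*1/1) = [7/64, 1/8)
  emit 'f', narrow to [3/32, 7/64)

Answer: 3/32 7/64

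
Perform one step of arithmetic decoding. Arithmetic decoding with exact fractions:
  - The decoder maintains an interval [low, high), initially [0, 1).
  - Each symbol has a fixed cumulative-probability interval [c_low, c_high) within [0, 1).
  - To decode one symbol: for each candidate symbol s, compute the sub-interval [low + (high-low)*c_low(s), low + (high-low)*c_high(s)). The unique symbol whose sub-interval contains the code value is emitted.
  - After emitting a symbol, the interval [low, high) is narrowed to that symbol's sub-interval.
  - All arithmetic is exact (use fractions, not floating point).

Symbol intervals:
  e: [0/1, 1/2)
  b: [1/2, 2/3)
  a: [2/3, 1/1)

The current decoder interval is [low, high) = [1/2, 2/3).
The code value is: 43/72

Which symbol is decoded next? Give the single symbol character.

Answer: b

Derivation:
Interval width = high − low = 2/3 − 1/2 = 1/6
Scaled code = (code − low) / width = (43/72 − 1/2) / 1/6 = 7/12
  e: [0/1, 1/2) 
  b: [1/2, 2/3) ← scaled code falls here ✓
  a: [2/3, 1/1) 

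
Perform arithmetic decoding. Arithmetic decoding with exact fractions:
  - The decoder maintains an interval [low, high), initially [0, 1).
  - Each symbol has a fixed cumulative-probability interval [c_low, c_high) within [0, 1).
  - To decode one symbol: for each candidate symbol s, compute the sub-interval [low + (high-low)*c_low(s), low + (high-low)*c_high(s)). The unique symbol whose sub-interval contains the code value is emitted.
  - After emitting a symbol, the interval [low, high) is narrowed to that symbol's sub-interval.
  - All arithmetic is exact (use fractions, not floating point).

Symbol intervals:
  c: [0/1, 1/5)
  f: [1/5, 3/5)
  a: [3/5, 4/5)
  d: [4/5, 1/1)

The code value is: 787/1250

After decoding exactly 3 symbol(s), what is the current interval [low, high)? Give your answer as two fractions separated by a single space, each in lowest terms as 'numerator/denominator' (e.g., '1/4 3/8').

Step 1: interval [0/1, 1/1), width = 1/1 - 0/1 = 1/1
  'c': [0/1 + 1/1*0/1, 0/1 + 1/1*1/5) = [0/1, 1/5)
  'f': [0/1 + 1/1*1/5, 0/1 + 1/1*3/5) = [1/5, 3/5)
  'a': [0/1 + 1/1*3/5, 0/1 + 1/1*4/5) = [3/5, 4/5) <- contains code 787/1250
  'd': [0/1 + 1/1*4/5, 0/1 + 1/1*1/1) = [4/5, 1/1)
  emit 'a', narrow to [3/5, 4/5)
Step 2: interval [3/5, 4/5), width = 4/5 - 3/5 = 1/5
  'c': [3/5 + 1/5*0/1, 3/5 + 1/5*1/5) = [3/5, 16/25) <- contains code 787/1250
  'f': [3/5 + 1/5*1/5, 3/5 + 1/5*3/5) = [16/25, 18/25)
  'a': [3/5 + 1/5*3/5, 3/5 + 1/5*4/5) = [18/25, 19/25)
  'd': [3/5 + 1/5*4/5, 3/5 + 1/5*1/1) = [19/25, 4/5)
  emit 'c', narrow to [3/5, 16/25)
Step 3: interval [3/5, 16/25), width = 16/25 - 3/5 = 1/25
  'c': [3/5 + 1/25*0/1, 3/5 + 1/25*1/5) = [3/5, 76/125)
  'f': [3/5 + 1/25*1/5, 3/5 + 1/25*3/5) = [76/125, 78/125)
  'a': [3/5 + 1/25*3/5, 3/5 + 1/25*4/5) = [78/125, 79/125) <- contains code 787/1250
  'd': [3/5 + 1/25*4/5, 3/5 + 1/25*1/1) = [79/125, 16/25)
  emit 'a', narrow to [78/125, 79/125)

Answer: 78/125 79/125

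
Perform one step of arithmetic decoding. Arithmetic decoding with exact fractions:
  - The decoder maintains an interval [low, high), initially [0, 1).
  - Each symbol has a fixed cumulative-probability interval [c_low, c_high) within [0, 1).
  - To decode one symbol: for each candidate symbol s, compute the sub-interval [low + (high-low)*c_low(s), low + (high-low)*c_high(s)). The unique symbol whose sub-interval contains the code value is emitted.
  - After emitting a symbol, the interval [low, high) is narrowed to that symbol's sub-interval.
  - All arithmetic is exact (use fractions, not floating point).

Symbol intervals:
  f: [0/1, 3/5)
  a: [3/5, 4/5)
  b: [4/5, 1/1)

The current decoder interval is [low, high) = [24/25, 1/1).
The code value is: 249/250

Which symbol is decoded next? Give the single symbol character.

Interval width = high − low = 1/1 − 24/25 = 1/25
Scaled code = (code − low) / width = (249/250 − 24/25) / 1/25 = 9/10
  f: [0/1, 3/5) 
  a: [3/5, 4/5) 
  b: [4/5, 1/1) ← scaled code falls here ✓

Answer: b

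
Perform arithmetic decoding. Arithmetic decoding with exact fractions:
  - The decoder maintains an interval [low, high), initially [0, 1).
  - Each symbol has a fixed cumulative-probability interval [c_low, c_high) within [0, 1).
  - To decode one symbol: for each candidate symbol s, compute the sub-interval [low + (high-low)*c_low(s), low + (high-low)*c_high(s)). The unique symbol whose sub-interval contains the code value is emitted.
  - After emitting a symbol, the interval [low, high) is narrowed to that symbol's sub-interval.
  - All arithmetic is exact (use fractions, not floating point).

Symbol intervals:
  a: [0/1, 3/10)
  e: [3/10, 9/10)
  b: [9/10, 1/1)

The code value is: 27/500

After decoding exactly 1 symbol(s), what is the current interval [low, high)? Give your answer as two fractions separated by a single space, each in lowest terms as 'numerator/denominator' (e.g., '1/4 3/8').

Answer: 0/1 3/10

Derivation:
Step 1: interval [0/1, 1/1), width = 1/1 - 0/1 = 1/1
  'a': [0/1 + 1/1*0/1, 0/1 + 1/1*3/10) = [0/1, 3/10) <- contains code 27/500
  'e': [0/1 + 1/1*3/10, 0/1 + 1/1*9/10) = [3/10, 9/10)
  'b': [0/1 + 1/1*9/10, 0/1 + 1/1*1/1) = [9/10, 1/1)
  emit 'a', narrow to [0/1, 3/10)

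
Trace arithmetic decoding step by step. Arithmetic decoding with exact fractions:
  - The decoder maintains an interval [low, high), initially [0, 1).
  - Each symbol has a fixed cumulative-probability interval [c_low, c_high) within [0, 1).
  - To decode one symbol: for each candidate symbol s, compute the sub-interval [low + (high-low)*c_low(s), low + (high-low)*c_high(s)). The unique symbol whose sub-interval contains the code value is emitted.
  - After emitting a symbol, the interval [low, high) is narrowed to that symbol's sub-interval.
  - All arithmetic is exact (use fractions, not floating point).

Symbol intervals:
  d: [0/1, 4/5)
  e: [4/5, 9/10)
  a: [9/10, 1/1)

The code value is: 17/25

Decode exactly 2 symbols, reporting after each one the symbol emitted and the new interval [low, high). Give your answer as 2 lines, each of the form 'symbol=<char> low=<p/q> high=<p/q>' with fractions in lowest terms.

Answer: symbol=d low=0/1 high=4/5
symbol=e low=16/25 high=18/25

Derivation:
Step 1: interval [0/1, 1/1), width = 1/1 - 0/1 = 1/1
  'd': [0/1 + 1/1*0/1, 0/1 + 1/1*4/5) = [0/1, 4/5) <- contains code 17/25
  'e': [0/1 + 1/1*4/5, 0/1 + 1/1*9/10) = [4/5, 9/10)
  'a': [0/1 + 1/1*9/10, 0/1 + 1/1*1/1) = [9/10, 1/1)
  emit 'd', narrow to [0/1, 4/5)
Step 2: interval [0/1, 4/5), width = 4/5 - 0/1 = 4/5
  'd': [0/1 + 4/5*0/1, 0/1 + 4/5*4/5) = [0/1, 16/25)
  'e': [0/1 + 4/5*4/5, 0/1 + 4/5*9/10) = [16/25, 18/25) <- contains code 17/25
  'a': [0/1 + 4/5*9/10, 0/1 + 4/5*1/1) = [18/25, 4/5)
  emit 'e', narrow to [16/25, 18/25)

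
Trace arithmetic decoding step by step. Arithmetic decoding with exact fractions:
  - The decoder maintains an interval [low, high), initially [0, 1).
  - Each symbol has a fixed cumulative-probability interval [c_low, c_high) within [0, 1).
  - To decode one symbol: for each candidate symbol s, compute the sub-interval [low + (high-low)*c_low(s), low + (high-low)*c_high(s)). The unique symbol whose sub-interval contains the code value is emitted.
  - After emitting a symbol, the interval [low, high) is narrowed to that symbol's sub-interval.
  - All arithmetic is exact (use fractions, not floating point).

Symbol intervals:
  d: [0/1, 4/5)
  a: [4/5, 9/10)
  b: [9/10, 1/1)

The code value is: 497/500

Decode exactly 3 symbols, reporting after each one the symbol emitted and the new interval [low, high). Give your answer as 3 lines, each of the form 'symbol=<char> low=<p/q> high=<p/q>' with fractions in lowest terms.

Step 1: interval [0/1, 1/1), width = 1/1 - 0/1 = 1/1
  'd': [0/1 + 1/1*0/1, 0/1 + 1/1*4/5) = [0/1, 4/5)
  'a': [0/1 + 1/1*4/5, 0/1 + 1/1*9/10) = [4/5, 9/10)
  'b': [0/1 + 1/1*9/10, 0/1 + 1/1*1/1) = [9/10, 1/1) <- contains code 497/500
  emit 'b', narrow to [9/10, 1/1)
Step 2: interval [9/10, 1/1), width = 1/1 - 9/10 = 1/10
  'd': [9/10 + 1/10*0/1, 9/10 + 1/10*4/5) = [9/10, 49/50)
  'a': [9/10 + 1/10*4/5, 9/10 + 1/10*9/10) = [49/50, 99/100)
  'b': [9/10 + 1/10*9/10, 9/10 + 1/10*1/1) = [99/100, 1/1) <- contains code 497/500
  emit 'b', narrow to [99/100, 1/1)
Step 3: interval [99/100, 1/1), width = 1/1 - 99/100 = 1/100
  'd': [99/100 + 1/100*0/1, 99/100 + 1/100*4/5) = [99/100, 499/500) <- contains code 497/500
  'a': [99/100 + 1/100*4/5, 99/100 + 1/100*9/10) = [499/500, 999/1000)
  'b': [99/100 + 1/100*9/10, 99/100 + 1/100*1/1) = [999/1000, 1/1)
  emit 'd', narrow to [99/100, 499/500)

Answer: symbol=b low=9/10 high=1/1
symbol=b low=99/100 high=1/1
symbol=d low=99/100 high=499/500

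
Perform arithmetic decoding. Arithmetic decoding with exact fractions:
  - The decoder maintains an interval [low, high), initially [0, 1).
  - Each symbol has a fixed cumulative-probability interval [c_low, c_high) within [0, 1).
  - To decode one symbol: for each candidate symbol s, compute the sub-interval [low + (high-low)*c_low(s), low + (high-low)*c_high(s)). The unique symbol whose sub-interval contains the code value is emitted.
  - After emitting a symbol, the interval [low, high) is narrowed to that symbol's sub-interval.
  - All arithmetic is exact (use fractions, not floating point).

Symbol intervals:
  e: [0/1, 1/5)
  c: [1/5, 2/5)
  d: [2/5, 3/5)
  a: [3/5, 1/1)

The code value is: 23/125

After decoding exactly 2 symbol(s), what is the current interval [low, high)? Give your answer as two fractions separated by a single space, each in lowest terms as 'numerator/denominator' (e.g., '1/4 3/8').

Step 1: interval [0/1, 1/1), width = 1/1 - 0/1 = 1/1
  'e': [0/1 + 1/1*0/1, 0/1 + 1/1*1/5) = [0/1, 1/5) <- contains code 23/125
  'c': [0/1 + 1/1*1/5, 0/1 + 1/1*2/5) = [1/5, 2/5)
  'd': [0/1 + 1/1*2/5, 0/1 + 1/1*3/5) = [2/5, 3/5)
  'a': [0/1 + 1/1*3/5, 0/1 + 1/1*1/1) = [3/5, 1/1)
  emit 'e', narrow to [0/1, 1/5)
Step 2: interval [0/1, 1/5), width = 1/5 - 0/1 = 1/5
  'e': [0/1 + 1/5*0/1, 0/1 + 1/5*1/5) = [0/1, 1/25)
  'c': [0/1 + 1/5*1/5, 0/1 + 1/5*2/5) = [1/25, 2/25)
  'd': [0/1 + 1/5*2/5, 0/1 + 1/5*3/5) = [2/25, 3/25)
  'a': [0/1 + 1/5*3/5, 0/1 + 1/5*1/1) = [3/25, 1/5) <- contains code 23/125
  emit 'a', narrow to [3/25, 1/5)

Answer: 3/25 1/5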